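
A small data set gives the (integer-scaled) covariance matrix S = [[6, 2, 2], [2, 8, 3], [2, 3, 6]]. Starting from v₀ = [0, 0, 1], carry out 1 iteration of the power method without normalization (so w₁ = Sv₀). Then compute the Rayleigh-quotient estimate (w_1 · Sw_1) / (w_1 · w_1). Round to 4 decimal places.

w1 = Sv₀ = (6·0 + 2·0 + 2·1; 2·0 + 8·0 + 3·1; 2·0 + 3·0 + 6·1) = (2, 3, 6)
Sw1 = (30, 46, 49)
w1·Sw1 = 2·30 + 3·46 + 6·49 = 492; w1·w1 = 2·2 + 3·3 + 6·6 = 49
λ ≈ 492/49 = 10.0408

10.0408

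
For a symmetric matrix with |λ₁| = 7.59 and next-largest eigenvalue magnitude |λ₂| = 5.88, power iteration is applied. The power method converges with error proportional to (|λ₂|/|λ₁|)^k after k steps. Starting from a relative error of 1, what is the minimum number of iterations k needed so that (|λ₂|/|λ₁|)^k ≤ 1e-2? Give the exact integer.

|λ₂/λ₁| = 5.88/7.59 = 0.77470
Need k ≥ ln(1e-2) / ln(0.77470) = -4.6052 / -0.2553 ≈ 18.040
Smallest integer k satisfying the bound: 19

19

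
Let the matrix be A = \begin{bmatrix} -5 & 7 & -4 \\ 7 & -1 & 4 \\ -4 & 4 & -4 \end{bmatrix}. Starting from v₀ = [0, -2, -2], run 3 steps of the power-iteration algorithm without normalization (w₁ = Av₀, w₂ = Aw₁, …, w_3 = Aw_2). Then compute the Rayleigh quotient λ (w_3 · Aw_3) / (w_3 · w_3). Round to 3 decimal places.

w1 = Av₀ = ((-5)·0 + 7·(-2) + (-4)·(-2); 7·0 + (-1)·(-2) + 4·(-2); (-4)·0 + 4·(-2) + (-4)·(-2)) = (-6, -6, 0)
w2 = Aw1 = ((-5)·(-6) + 7·(-6) + (-4)·0; 7·(-6) + (-1)·(-6) + 4·0; (-4)·(-6) + 4·(-6) + (-4)·0) = (-12, -36, 0)
w3 = Aw2 = (-192, -48, -96)
Aw3 = (1008, -1680, 960)
w3·Aw3 = (-192)·1008 + (-48)·(-1680) + (-96)·960 = -205056; w3·w3 = (-192)·(-192) + (-48)·(-48) + (-96)·(-96) = 48384
λ ≈ -205056/48384 = -4.238

λ ≈ -4.238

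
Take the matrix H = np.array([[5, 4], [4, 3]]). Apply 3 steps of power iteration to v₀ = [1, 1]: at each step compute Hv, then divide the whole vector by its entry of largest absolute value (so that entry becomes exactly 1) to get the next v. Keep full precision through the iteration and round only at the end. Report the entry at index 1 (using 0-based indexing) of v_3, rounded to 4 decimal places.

0.7808

Hv0 = (9.00000, 7.00000); divide by 9.00000 → v1 = (1.00000, 0.77778)
Hv1 = (8.11111, 6.33333); divide by 8.11111 → v2 = (1.00000, 0.78082)
Hv2 = (8.12329, 6.34247); divide by 8.12329 → v3 = (1.00000, 0.78078)
Requested entry of v3: 463/593 = 0.7808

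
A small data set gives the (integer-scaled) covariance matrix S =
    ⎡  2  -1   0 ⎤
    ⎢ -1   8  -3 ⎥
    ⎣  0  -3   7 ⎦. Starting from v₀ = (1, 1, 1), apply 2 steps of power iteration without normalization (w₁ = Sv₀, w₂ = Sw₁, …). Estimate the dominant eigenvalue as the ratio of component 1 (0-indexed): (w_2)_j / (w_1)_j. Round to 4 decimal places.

w1 = Sv₀ = (2·1 + (-1)·1 + 0·1; (-1)·1 + 8·1 + (-3)·1; 0·1 + (-3)·1 + 7·1) = (1, 4, 4)
w2 = Sw1 = (2·1 + (-1)·4 + 0·4; (-1)·1 + 8·4 + (-3)·4; 0·1 + (-3)·4 + 7·4) = (-2, 19, 16)
Ratio at component: 19 / 4 = 4.7500

4.7500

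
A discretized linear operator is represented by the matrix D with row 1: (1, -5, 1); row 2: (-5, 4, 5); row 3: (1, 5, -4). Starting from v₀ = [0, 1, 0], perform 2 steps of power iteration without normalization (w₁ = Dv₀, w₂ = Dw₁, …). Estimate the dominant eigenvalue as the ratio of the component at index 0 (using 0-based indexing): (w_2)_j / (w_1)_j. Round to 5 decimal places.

λ ≈ 4.00000

w1 = Dv₀ = (-5, 4, 5)
w2 = Dw1 = (-20, 66, -5)
Ratio at component: -20 / -5 = 4.00000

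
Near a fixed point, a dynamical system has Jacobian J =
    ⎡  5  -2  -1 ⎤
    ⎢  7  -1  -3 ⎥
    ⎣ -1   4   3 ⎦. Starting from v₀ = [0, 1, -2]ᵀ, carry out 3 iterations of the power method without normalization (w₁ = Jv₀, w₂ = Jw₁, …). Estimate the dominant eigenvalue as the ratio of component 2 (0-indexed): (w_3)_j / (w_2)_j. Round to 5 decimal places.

λ ≈ 3.85714

w1 = Jv₀ = (5·0 + (-2)·1 + (-1)·(-2); 7·0 + (-1)·1 + (-3)·(-2); (-1)·0 + 4·1 + 3·(-2)) = (0, 5, -2)
w2 = Jw1 = (5·0 + (-2)·5 + (-1)·(-2); 7·0 + (-1)·5 + (-3)·(-2); (-1)·0 + 4·5 + 3·(-2)) = (-8, 1, 14)
w3 = Jw2 = (-56, -99, 54)
Ratio at component: 54 / 14 = 3.85714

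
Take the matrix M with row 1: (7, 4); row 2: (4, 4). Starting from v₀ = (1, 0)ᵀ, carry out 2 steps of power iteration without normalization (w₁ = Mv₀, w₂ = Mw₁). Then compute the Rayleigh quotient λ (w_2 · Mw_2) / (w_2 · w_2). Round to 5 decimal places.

w1 = Mv₀ = (7·1 + 4·0; 4·1 + 4·0) = (7, 4)
w2 = Mw1 = (7·7 + 4·4; 4·7 + 4·4) = (65, 44)
Mw2 = (631, 436)
w2·Mw2 = 65·631 + 44·436 = 60199; w2·w2 = 65·65 + 44·44 = 6161
λ ≈ 60199/6161 = 9.77098

9.77098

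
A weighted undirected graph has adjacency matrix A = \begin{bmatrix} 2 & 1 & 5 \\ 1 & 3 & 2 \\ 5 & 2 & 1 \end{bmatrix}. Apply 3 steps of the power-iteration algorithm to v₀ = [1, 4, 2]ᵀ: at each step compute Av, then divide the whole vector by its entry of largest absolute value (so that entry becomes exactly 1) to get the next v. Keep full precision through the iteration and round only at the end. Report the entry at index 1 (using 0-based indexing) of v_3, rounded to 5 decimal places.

Av0 = (16.000000, 17.000000, 15.000000); divide by 17.000000 → v1 = (0.941176, 1.000000, 0.882353)
Av1 = (7.294118, 5.705882, 7.588235); divide by 7.588235 → v2 = (0.961240, 0.751938, 1.000000)
Av2 = (7.674419, 5.217054, 7.310078); divide by 7.674419 → v3 = (1.000000, 0.679798, 0.952525)
Requested entry of v3: 673/990 = 0.67980

0.67980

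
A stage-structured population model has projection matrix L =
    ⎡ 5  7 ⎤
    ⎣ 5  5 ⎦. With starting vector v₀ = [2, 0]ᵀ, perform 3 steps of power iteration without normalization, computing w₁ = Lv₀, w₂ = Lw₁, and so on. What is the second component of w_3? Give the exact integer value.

w1 = Lv₀ = (5·2 + 7·0; 5·2 + 5·0) = (10, 10)
w2 = Lw1 = (5·10 + 7·10; 5·10 + 5·10) = (120, 100)
w3 = Lw2 = (1300, 1100)
The requested component of w3 is 1100.

1100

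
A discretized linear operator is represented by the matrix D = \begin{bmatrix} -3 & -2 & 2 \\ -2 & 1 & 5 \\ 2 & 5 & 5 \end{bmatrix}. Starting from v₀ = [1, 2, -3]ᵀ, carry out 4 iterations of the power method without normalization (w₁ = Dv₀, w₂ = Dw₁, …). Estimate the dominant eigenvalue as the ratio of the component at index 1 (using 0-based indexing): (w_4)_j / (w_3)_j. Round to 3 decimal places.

w1 = Dv₀ = ((-3)·1 + (-2)·2 + 2·(-3); (-2)·1 + 1·2 + 5·(-3); 2·1 + 5·2 + 5·(-3)) = (-13, -15, -3)
w2 = Dw1 = ((-3)·(-13) + (-2)·(-15) + 2·(-3); (-2)·(-13) + 1·(-15) + 5·(-3); 2·(-13) + 5·(-15) + 5·(-3)) = (63, -4, -116)
w3 = Dw2 = (-413, -710, -474)
w4 = Dw3 = (1711, -2254, -6746)
Ratio at component: -2254 / -710 = 3.175

λ ≈ 3.175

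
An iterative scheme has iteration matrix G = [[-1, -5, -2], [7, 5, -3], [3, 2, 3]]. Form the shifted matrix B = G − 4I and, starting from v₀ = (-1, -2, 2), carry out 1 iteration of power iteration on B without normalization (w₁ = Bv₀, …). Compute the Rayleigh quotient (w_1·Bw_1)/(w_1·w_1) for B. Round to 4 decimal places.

B = G − 4I has rows (-5, -5, -2); (7, 1, -3); (3, 2, -1)
w1 = Bv₀ = (11, -15, -9)
Bw1 = (38, 89, 12)
w1·Bw1 = -1025; w1·w1 = 427; μ ≈ -1025/427 = -2.4005

-2.4005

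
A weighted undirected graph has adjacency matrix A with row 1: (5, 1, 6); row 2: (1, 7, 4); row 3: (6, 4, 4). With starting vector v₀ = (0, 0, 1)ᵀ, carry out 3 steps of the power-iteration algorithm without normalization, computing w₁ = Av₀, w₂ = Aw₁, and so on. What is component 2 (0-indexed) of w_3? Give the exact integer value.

820

w1 = Av₀ = (6, 4, 4)
w2 = Aw1 = (58, 50, 68)
w3 = Aw2 = (748, 680, 820)
The requested component of w3 is 820.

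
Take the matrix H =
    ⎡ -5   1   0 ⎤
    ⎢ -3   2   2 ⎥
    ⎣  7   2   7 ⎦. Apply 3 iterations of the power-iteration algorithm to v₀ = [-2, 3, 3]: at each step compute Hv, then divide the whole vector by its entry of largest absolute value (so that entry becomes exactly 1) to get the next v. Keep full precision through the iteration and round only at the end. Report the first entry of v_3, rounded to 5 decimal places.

0.20756

Hv0 = (13.000000, 18.000000, 13.000000); divide by 18.000000 → v1 = (0.722222, 1.000000, 0.722222)
Hv1 = (-2.611111, 1.277778, 12.111111); divide by 12.111111 → v2 = (-0.215596, 0.105505, 1.000000)
Hv2 = (1.183486, 2.857798, 5.701835); divide by 5.701835 → v3 = (0.207562, 0.501207, 1.000000)
Requested entry of v3: 258/1243 = 0.20756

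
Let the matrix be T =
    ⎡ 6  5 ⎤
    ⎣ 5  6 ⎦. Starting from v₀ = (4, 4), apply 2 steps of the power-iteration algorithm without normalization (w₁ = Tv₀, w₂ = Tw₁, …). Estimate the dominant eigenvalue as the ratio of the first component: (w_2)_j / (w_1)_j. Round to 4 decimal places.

11.0000

w1 = Tv₀ = (6·4 + 5·4; 5·4 + 6·4) = (44, 44)
w2 = Tw1 = (6·44 + 5·44; 5·44 + 6·44) = (484, 484)
Ratio at component: 484 / 44 = 11.0000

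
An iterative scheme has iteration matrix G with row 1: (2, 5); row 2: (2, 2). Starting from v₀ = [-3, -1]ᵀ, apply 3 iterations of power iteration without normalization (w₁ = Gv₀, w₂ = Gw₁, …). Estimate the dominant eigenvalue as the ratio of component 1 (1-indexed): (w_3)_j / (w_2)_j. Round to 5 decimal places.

λ ≈ 5.06452

w1 = Gv₀ = (-11, -8)
w2 = Gw1 = (-62, -38)
w3 = Gw2 = (-314, -200)
Ratio at component: -314 / -62 = 5.06452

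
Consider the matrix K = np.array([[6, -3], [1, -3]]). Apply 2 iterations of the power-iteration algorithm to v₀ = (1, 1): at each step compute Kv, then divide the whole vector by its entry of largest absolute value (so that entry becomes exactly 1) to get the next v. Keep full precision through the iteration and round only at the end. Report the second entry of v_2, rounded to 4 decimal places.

0.3750

Kv0 = (3.00000, -2.00000); divide by 3.00000 → v1 = (1.00000, -0.66667)
Kv1 = (8.00000, 3.00000); divide by 8.00000 → v2 = (1.00000, 0.37500)
Requested entry of v2: 9/24 = 0.3750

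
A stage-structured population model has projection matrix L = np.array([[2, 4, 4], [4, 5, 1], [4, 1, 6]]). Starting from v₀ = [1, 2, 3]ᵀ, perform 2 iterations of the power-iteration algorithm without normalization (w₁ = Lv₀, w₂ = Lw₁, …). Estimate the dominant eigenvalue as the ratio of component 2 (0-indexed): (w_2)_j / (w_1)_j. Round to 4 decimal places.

w1 = Lv₀ = (2·1 + 4·2 + 4·3; 4·1 + 5·2 + 1·3; 4·1 + 1·2 + 6·3) = (22, 17, 24)
w2 = Lw1 = (2·22 + 4·17 + 4·24; 4·22 + 5·17 + 1·24; 4·22 + 1·17 + 6·24) = (208, 197, 249)
Ratio at component: 249 / 24 = 10.3750

λ ≈ 10.3750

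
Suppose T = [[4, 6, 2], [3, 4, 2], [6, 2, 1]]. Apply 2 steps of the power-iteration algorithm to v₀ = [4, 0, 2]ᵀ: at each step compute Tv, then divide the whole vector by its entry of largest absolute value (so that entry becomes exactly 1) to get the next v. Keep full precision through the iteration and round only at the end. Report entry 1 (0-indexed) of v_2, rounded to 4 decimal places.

0.7719

Tv0 = (20.00000, 16.00000, 26.00000); divide by 26.00000 → v1 = (0.76923, 0.61538, 1.00000)
Tv1 = (8.76923, 6.76923, 6.84615); divide by 8.76923 → v2 = (1.00000, 0.77193, 0.78070)
Requested entry of v2: 176/228 = 0.7719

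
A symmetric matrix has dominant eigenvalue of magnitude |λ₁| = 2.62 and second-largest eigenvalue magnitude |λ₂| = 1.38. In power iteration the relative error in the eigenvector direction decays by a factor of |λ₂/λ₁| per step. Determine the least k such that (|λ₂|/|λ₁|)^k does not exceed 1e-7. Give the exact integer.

|λ₂/λ₁| = 1.38/2.62 = 0.52672
Need k ≥ ln(1e-7) / ln(0.52672) = -16.1181 / -0.6411 ≈ 25.142
Smallest integer k satisfying the bound: 26

26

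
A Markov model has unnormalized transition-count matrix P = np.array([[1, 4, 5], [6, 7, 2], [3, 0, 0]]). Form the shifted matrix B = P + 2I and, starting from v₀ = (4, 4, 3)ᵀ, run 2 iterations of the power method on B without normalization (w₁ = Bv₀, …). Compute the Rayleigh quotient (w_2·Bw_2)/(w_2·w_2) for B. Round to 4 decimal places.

B = P + 2I has rows (3, 4, 5); (6, 9, 2); (3, 0, 2)
w1 = Bv₀ = (3·4 + 4·4 + 5·3; 6·4 + 9·4 + 2·3; 3·4 + 0·4 + 2·3) = (43, 66, 18)
w2 = Bw1 = (3·43 + 4·66 + 5·18; 6·43 + 9·66 + 2·18; 3·43 + 0·66 + 2·18) = (483, 888, 165)
Bw2 = (5826, 11220, 1779)
w2·Bw2 = 13070853; w2·w2 = 1049058; μ ≈ 13070853/1049058 = 12.4596

μ ≈ 12.4596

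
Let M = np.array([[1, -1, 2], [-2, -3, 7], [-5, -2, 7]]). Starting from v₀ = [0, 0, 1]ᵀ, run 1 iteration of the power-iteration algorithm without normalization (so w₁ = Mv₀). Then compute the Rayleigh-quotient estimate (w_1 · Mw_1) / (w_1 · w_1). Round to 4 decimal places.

3.5392

w1 = Mv₀ = (1·0 + (-1)·0 + 2·1; (-2)·0 + (-3)·0 + 7·1; (-5)·0 + (-2)·0 + 7·1) = (2, 7, 7)
Mw1 = (9, 24, 25)
w1·Mw1 = 2·9 + 7·24 + 7·25 = 361; w1·w1 = 2·2 + 7·7 + 7·7 = 102
λ ≈ 361/102 = 3.5392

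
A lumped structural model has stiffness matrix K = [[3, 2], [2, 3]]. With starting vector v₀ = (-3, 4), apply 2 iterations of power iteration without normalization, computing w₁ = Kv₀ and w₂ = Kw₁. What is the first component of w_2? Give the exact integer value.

9

w1 = Kv₀ = (-1, 6)
w2 = Kw1 = (9, 16)
The requested component of w2 is 9.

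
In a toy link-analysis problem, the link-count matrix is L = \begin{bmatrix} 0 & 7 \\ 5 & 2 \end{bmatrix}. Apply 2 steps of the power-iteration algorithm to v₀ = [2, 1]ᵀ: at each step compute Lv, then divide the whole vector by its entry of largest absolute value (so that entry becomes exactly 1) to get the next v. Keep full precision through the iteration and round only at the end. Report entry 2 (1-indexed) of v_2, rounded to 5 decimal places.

Lv0 = (7.000000, 12.000000); divide by 12.000000 → v1 = (0.583333, 1.000000)
Lv1 = (7.000000, 4.916667); divide by 7.000000 → v2 = (1.000000, 0.702381)
Requested entry of v2: 59/84 = 0.70238

0.70238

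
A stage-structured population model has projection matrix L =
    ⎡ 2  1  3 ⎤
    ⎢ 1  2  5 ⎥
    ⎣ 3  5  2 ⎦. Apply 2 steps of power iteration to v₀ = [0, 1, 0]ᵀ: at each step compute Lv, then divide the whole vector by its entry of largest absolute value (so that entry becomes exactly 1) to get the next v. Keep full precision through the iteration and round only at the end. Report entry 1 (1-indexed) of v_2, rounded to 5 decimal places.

0.63333

Lv0 = (1.000000, 2.000000, 5.000000); divide by 5.000000 → v1 = (0.200000, 0.400000, 1.000000)
Lv1 = (3.800000, 6.000000, 4.600000); divide by 6.000000 → v2 = (0.633333, 1.000000, 0.766667)
Requested entry of v2: 19/30 = 0.63333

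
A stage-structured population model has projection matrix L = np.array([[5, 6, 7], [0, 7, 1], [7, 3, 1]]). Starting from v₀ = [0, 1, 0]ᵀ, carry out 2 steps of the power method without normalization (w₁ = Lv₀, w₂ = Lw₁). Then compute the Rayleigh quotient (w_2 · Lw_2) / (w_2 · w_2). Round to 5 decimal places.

12.42632

w1 = Lv₀ = (5·0 + 6·1 + 7·0; 0·0 + 7·1 + 1·0; 7·0 + 3·1 + 1·0) = (6, 7, 3)
w2 = Lw1 = (5·6 + 6·7 + 7·3; 0·6 + 7·7 + 1·3; 7·6 + 3·7 + 1·3) = (93, 52, 66)
Lw2 = (1239, 430, 873)
w2·Lw2 = 93·1239 + 52·430 + 66·873 = 195205; w2·w2 = 93·93 + 52·52 + 66·66 = 15709
λ ≈ 195205/15709 = 12.42632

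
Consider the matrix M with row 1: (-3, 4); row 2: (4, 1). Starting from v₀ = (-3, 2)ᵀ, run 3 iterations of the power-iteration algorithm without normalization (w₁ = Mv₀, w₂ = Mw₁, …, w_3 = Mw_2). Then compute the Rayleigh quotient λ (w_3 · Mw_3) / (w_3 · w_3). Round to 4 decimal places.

w1 = Mv₀ = ((-3)·(-3) + 4·2; 4·(-3) + 1·2) = (17, -10)
w2 = Mw1 = ((-3)·17 + 4·(-10); 4·17 + 1·(-10)) = (-91, 58)
w3 = Mw2 = (505, -306)
Mw3 = (-2739, 1714)
w3·Mw3 = 505·(-2739) + (-306)·1714 = -1907679; w3·w3 = 505·505 + (-306)·(-306) = 348661
λ ≈ -1907679/348661 = -5.4714

λ ≈ -5.4714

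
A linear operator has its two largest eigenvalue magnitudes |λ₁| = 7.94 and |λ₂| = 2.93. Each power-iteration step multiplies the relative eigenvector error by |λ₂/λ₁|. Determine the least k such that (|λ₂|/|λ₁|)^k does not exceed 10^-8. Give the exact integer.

|λ₂/λ₁| = 2.93/7.94 = 0.36902
Need k ≥ ln(10^-8) / ln(0.36902) = -18.4207 / -0.9969 ≈ 18.478
Smallest integer k satisfying the bound: 19

19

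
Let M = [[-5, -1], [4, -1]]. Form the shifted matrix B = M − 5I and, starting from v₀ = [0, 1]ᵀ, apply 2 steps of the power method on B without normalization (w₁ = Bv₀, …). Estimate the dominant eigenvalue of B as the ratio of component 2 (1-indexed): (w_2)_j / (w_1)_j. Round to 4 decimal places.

-5.3333

B = M − 5I has rows (-10, -1); (4, -6)
w1 = Bv₀ = ((-10)·0 + (-1)·1; 4·0 + (-6)·1) = (-1, -6)
w2 = Bw1 = ((-10)·(-1) + (-1)·(-6); 4·(-1) + (-6)·(-6)) = (16, 32)
Ratio: 32/-6 = -5.3333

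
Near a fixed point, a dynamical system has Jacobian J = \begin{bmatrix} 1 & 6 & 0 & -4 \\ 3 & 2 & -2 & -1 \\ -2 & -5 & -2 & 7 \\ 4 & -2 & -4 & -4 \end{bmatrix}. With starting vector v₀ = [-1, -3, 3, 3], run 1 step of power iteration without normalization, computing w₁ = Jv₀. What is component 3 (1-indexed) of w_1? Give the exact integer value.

w1 = Jv₀ = (-31, -18, 32, -22)
The requested component of w1 is 32.

32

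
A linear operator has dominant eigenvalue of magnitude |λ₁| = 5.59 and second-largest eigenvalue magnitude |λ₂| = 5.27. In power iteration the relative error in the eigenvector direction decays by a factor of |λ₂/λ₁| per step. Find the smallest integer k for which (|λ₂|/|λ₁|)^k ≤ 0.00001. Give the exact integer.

|λ₂/λ₁| = 5.27/5.59 = 0.94275
Need k ≥ ln(0.00001) / ln(0.94275) = -11.5129 / -0.0589 ≈ 195.303
Smallest integer k satisfying the bound: 196

196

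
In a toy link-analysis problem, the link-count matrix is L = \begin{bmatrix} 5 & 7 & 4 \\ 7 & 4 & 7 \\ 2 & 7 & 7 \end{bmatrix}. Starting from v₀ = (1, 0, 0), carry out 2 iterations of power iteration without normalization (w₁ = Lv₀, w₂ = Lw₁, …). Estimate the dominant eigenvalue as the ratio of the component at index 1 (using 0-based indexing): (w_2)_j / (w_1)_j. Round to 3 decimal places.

λ ≈ 11.000

w1 = Lv₀ = (5, 7, 2)
w2 = Lw1 = (82, 77, 73)
Ratio at component: 77 / 7 = 11.000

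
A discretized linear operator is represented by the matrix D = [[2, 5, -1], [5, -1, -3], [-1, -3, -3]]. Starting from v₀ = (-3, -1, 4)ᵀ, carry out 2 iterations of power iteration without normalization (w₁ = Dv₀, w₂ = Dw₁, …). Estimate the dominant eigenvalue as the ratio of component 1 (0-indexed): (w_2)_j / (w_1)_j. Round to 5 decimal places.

λ ≈ 1.19231

w1 = Dv₀ = (2·(-3) + 5·(-1) + (-1)·4; 5·(-3) + (-1)·(-1) + (-3)·4; (-1)·(-3) + (-3)·(-1) + (-3)·4) = (-15, -26, -6)
w2 = Dw1 = (2·(-15) + 5·(-26) + (-1)·(-6); 5·(-15) + (-1)·(-26) + (-3)·(-6); (-1)·(-15) + (-3)·(-26) + (-3)·(-6)) = (-154, -31, 111)
Ratio at component: -31 / -26 = 1.19231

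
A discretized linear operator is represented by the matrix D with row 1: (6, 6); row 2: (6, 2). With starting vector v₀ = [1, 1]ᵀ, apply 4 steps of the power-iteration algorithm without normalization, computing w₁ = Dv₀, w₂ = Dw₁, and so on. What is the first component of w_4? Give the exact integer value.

12864

w1 = Dv₀ = (6·1 + 6·1; 6·1 + 2·1) = (12, 8)
w2 = Dw1 = (6·12 + 6·8; 6·12 + 2·8) = (120, 88)
w3 = Dw2 = (1248, 896)
w4 = Dw3 = (12864, 9280)
The requested component of w4 is 12864.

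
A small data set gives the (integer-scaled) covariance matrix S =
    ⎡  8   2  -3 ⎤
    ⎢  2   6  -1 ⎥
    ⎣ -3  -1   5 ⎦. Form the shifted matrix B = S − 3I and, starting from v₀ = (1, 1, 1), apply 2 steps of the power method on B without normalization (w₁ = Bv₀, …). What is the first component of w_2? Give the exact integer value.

B = S − 3I has rows (5, 2, -3); (2, 3, -1); (-3, -1, 2)
w1 = Bv₀ = (5·1 + 2·1 + (-3)·1; 2·1 + 3·1 + (-1)·1; (-3)·1 + (-1)·1 + 2·1) = (4, 4, -2)
w2 = Bw1 = (5·4 + 2·4 + (-3)·(-2); 2·4 + 3·4 + (-1)·(-2); (-3)·4 + (-1)·4 + 2·(-2)) = (34, 22, -20)
Requested component of w2: 34

34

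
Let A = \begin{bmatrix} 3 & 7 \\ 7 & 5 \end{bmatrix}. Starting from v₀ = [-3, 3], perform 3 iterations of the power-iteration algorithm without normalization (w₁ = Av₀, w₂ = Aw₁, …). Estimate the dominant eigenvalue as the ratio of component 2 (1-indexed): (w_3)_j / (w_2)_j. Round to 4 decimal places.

w1 = Av₀ = (3·(-3) + 7·3; 7·(-3) + 5·3) = (12, -6)
w2 = Aw1 = (3·12 + 7·(-6); 7·12 + 5·(-6)) = (-6, 54)
w3 = Aw2 = (360, 228)
Ratio at component: 228 / 54 = 4.2222

λ ≈ 4.2222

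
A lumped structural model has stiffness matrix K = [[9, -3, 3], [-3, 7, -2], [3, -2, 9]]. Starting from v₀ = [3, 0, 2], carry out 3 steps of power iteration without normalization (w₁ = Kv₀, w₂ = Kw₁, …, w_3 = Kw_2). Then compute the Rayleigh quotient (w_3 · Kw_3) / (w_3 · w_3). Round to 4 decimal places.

w1 = Kv₀ = (9·3 + (-3)·0 + 3·2; (-3)·3 + 7·0 + (-2)·2; 3·3 + (-2)·0 + 9·2) = (33, -13, 27)
w2 = Kw1 = (9·33 + (-3)·(-13) + 3·27; (-3)·33 + 7·(-13) + (-2)·27; 3·33 + (-2)·(-13) + 9·27) = (417, -244, 368)
w3 = Kw2 = (5589, -3695, 5051)
Kw3 = (76539, -52734, 69616)
w3·Kw3 = 5589·76539 + (-3695)·(-52734) + 5051·69616 = 974259017; w3·w3 = 5589·5589 + (-3695)·(-3695) + 5051·5051 = 70402547
λ ≈ 974259017/70402547 = 13.8384

λ ≈ 13.8384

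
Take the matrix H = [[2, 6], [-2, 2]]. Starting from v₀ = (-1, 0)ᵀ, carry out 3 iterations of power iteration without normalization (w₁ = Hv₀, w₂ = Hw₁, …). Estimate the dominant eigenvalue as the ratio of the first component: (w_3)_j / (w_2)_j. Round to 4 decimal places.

w1 = Hv₀ = (2·(-1) + 6·0; (-2)·(-1) + 2·0) = (-2, 2)
w2 = Hw1 = (2·(-2) + 6·2; (-2)·(-2) + 2·2) = (8, 8)
w3 = Hw2 = (64, 0)
Ratio at component: 64 / 8 = 8.0000

8.0000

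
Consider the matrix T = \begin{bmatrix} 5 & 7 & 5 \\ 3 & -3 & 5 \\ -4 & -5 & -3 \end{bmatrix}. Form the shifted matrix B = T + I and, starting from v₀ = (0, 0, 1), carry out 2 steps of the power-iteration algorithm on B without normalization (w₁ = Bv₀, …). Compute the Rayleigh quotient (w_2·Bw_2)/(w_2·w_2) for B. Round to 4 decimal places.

B = T + I has rows (6, 7, 5); (3, -2, 5); (-4, -5, -2)
w1 = Bv₀ = (5, 5, -2)
w2 = Bw1 = (55, -5, -41)
Bw2 = (90, -30, -113)
w2·Bw2 = 9733; w2·w2 = 4731; μ ≈ 9733/4731 = 2.0573

μ ≈ 2.0573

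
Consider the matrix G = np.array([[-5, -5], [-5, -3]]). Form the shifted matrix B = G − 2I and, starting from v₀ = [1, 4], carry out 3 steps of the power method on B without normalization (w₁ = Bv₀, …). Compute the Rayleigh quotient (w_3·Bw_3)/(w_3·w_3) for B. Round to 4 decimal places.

B = G − 2I has rows (-7, -5); (-5, -5)
w1 = Bv₀ = (-27, -25)
w2 = Bw1 = (314, 260)
w3 = Bw2 = (-3498, -2870)
Bw3 = (38836, 31840)
w3·Bw3 = -227229128; w3·w3 = 20472904; μ ≈ -227229128/20472904 = -11.0990

μ ≈ -11.0990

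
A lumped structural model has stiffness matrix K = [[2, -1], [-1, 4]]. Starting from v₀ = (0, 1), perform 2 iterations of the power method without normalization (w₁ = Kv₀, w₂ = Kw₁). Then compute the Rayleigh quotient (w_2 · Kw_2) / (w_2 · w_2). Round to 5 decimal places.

w1 = Kv₀ = (-1, 4)
w2 = Kw1 = (-6, 17)
Kw2 = (-29, 74)
w2·Kw2 = (-6)·(-29) + 17·74 = 1432; w2·w2 = (-6)·(-6) + 17·17 = 325
λ ≈ 1432/325 = 4.40615

4.40615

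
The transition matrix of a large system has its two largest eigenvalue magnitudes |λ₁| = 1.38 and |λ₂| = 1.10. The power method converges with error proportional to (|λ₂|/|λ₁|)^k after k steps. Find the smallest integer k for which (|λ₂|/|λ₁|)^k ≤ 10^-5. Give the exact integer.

|λ₂/λ₁| = 1.10/1.38 = 0.79710
Need k ≥ ln(10^-5) / ln(0.79710) = -11.5129 / -0.2268 ≈ 50.768
Smallest integer k satisfying the bound: 51

51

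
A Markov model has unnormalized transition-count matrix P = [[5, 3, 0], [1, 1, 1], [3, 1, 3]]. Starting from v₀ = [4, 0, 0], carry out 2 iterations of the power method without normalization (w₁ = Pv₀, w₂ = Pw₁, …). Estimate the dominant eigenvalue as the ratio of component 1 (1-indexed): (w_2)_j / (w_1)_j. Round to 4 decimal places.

5.6000

w1 = Pv₀ = (5·4 + 3·0 + 0·0; 1·4 + 1·0 + 1·0; 3·4 + 1·0 + 3·0) = (20, 4, 12)
w2 = Pw1 = (5·20 + 3·4 + 0·12; 1·20 + 1·4 + 1·12; 3·20 + 1·4 + 3·12) = (112, 36, 100)
Ratio at component: 112 / 20 = 5.6000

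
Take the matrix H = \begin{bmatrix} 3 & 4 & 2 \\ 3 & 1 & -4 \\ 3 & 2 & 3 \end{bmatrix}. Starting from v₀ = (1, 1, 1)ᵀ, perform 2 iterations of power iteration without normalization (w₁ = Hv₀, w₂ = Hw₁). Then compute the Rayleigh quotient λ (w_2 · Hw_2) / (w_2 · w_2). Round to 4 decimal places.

w1 = Hv₀ = (3·1 + 4·1 + 2·1; 3·1 + 1·1 + (-4)·1; 3·1 + 2·1 + 3·1) = (9, 0, 8)
w2 = Hw1 = (3·9 + 4·0 + 2·8; 3·9 + 1·0 + (-4)·8; 3·9 + 2·0 + 3·8) = (43, -5, 51)
Hw2 = (211, -80, 272)
w2·Hw2 = 43·211 + (-5)·(-80) + 51·272 = 23345; w2·w2 = 43·43 + (-5)·(-5) + 51·51 = 4475
λ ≈ 23345/4475 = 5.2168

λ ≈ 5.2168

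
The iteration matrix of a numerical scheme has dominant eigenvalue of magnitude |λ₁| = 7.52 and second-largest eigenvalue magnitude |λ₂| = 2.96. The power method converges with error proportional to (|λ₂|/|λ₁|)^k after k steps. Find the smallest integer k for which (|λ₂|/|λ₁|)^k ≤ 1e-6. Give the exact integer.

|λ₂/λ₁| = 2.96/7.52 = 0.39362
Need k ≥ ln(1e-6) / ln(0.39362) = -13.8155 / -0.9324 ≈ 14.818
Smallest integer k satisfying the bound: 15

15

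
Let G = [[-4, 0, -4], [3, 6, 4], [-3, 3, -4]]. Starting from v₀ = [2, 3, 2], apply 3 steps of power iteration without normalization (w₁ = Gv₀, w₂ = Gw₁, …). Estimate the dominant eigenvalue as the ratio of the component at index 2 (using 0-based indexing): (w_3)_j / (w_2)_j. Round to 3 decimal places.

-3.268

w1 = Gv₀ = ((-4)·2 + 0·3 + (-4)·2; 3·2 + 6·3 + 4·2; (-3)·2 + 3·3 + (-4)·2) = (-16, 32, -5)
w2 = Gw1 = ((-4)·(-16) + 0·32 + (-4)·(-5); 3·(-16) + 6·32 + 4·(-5); (-3)·(-16) + 3·32 + (-4)·(-5)) = (84, 124, 164)
w3 = Gw2 = (-992, 1652, -536)
Ratio at component: -536 / 164 = -3.268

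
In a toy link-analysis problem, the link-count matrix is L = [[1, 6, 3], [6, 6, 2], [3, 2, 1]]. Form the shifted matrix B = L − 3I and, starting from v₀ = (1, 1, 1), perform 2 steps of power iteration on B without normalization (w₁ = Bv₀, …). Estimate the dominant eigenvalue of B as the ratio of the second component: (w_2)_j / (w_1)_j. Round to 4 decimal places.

B = L − 3I has rows (-2, 6, 3); (6, 3, 2); (3, 2, -2)
w1 = Bv₀ = ((-2)·1 + 6·1 + 3·1; 6·1 + 3·1 + 2·1; 3·1 + 2·1 + (-2)·1) = (7, 11, 3)
w2 = Bw1 = ((-2)·7 + 6·11 + 3·3; 6·7 + 3·11 + 2·3; 3·7 + 2·11 + (-2)·3) = (61, 81, 37)
Ratio: 81/11 = 7.3636

μ ≈ 7.3636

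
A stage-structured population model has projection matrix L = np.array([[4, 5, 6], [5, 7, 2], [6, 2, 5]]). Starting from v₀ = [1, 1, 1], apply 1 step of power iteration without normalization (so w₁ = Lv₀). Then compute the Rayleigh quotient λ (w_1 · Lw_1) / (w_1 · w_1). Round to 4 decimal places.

14.0424

w1 = Lv₀ = (15, 14, 13)
Lw1 = (208, 199, 183)
w1·Lw1 = 15·208 + 14·199 + 13·183 = 8285; w1·w1 = 15·15 + 14·14 + 13·13 = 590
λ ≈ 8285/590 = 14.0424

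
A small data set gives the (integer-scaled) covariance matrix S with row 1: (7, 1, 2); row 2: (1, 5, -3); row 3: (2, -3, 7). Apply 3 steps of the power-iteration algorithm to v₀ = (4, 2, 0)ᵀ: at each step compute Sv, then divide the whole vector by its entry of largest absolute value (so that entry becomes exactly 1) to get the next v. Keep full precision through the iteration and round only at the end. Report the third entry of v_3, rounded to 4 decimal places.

Sv0 = (30.00000, 14.00000, 2.00000); divide by 30.00000 → v1 = (1.00000, 0.46667, 0.06667)
Sv1 = (7.60000, 3.13333, 1.06667); divide by 7.60000 → v2 = (1.00000, 0.41228, 0.14035)
Sv2 = (7.69298, 2.64035, 1.74561); divide by 7.69298 → v3 = (1.00000, 0.34322, 0.22691)
Requested entry of v3: 398/1754 = 0.2269

0.2269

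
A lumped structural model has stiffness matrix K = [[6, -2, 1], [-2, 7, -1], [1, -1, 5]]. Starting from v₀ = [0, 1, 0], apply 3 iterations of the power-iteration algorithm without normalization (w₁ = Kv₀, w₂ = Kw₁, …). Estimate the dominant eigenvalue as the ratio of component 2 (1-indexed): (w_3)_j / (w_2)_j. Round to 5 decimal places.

w1 = Kv₀ = (-2, 7, -1)
w2 = Kw1 = (-27, 54, -14)
w3 = Kw2 = (-284, 446, -151)
Ratio at component: 446 / 54 = 8.25926

8.25926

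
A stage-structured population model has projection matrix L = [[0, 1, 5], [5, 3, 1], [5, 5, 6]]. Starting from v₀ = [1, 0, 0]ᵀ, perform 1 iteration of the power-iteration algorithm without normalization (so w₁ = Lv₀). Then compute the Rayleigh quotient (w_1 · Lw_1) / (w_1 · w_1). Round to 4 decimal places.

w1 = Lv₀ = (0·1 + 1·0 + 5·0; 5·1 + 3·0 + 1·0; 5·1 + 5·0 + 6·0) = (0, 5, 5)
Lw1 = (30, 20, 55)
w1·Lw1 = 0·30 + 5·20 + 5·55 = 375; w1·w1 = 0·0 + 5·5 + 5·5 = 50
λ ≈ 375/50 = 7.5000

λ ≈ 7.5000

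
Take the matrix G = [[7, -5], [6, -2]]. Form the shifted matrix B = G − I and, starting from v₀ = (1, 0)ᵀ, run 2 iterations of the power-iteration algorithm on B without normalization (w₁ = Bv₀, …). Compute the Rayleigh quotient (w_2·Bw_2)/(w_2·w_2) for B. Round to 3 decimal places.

μ ≈ -1.800

B = G − I has rows (6, -5); (6, -3)
w1 = Bv₀ = (6·1 + (-5)·0; 6·1 + (-3)·0) = (6, 6)
w2 = Bw1 = (6·6 + (-5)·6; 6·6 + (-3)·6) = (6, 18)
Bw2 = (-54, -18)
w2·Bw2 = -648; w2·w2 = 360; μ ≈ -648/360 = -1.800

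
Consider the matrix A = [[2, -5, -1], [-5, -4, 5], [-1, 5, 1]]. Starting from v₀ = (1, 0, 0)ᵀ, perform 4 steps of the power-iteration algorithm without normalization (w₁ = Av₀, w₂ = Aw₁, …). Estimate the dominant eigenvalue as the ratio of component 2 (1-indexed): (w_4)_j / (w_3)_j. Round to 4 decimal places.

w1 = Av₀ = (2·1 + (-5)·0 + (-1)·0; (-5)·1 + (-4)·0 + 5·0; (-1)·1 + 5·0 + 1·0) = (2, -5, -1)
w2 = Aw1 = (2·2 + (-5)·(-5) + (-1)·(-1); (-5)·2 + (-4)·(-5) + 5·(-1); (-1)·2 + 5·(-5) + 1·(-1)) = (30, 5, -28)
w3 = Aw2 = (63, -310, -33)
w4 = Aw3 = (1709, 760, -1646)
Ratio at component: 760 / -310 = -2.4516

λ ≈ -2.4516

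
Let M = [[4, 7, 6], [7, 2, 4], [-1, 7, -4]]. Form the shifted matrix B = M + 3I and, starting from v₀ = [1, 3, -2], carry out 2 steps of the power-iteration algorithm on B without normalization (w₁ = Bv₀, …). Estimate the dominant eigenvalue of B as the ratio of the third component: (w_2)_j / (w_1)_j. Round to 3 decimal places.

B = M + 3I has rows (7, 7, 6); (7, 5, 4); (-1, 7, -1)
w1 = Bv₀ = (16, 14, 22)
w2 = Bw1 = (342, 270, 60)
Ratio: 60/22 = 2.727

2.727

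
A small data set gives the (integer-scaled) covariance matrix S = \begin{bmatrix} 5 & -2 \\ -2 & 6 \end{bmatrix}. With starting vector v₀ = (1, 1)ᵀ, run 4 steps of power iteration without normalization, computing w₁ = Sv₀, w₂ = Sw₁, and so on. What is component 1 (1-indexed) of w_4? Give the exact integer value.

w1 = Sv₀ = (5·1 + (-2)·1; (-2)·1 + 6·1) = (3, 4)
w2 = Sw1 = (5·3 + (-2)·4; (-2)·3 + 6·4) = (7, 18)
w3 = Sw2 = (-1, 94)
w4 = Sw3 = (-193, 566)
The requested component of w4 is -193.

-193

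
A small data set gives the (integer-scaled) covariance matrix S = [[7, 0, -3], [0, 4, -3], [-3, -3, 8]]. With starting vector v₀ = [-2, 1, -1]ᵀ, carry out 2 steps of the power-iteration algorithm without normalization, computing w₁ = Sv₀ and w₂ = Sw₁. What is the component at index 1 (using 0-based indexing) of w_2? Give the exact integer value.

w1 = Sv₀ = (7·(-2) + 0·1 + (-3)·(-1); 0·(-2) + 4·1 + (-3)·(-1); (-3)·(-2) + (-3)·1 + 8·(-1)) = (-11, 7, -5)
w2 = Sw1 = (7·(-11) + 0·7 + (-3)·(-5); 0·(-11) + 4·7 + (-3)·(-5); (-3)·(-11) + (-3)·7 + 8·(-5)) = (-62, 43, -28)
The requested component of w2 is 43.

43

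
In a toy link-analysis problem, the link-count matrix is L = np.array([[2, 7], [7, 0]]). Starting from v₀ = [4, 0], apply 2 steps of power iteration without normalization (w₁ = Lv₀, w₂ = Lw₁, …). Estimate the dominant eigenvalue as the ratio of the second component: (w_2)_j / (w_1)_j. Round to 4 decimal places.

λ ≈ 2.0000

w1 = Lv₀ = (2·4 + 7·0; 7·4 + 0·0) = (8, 28)
w2 = Lw1 = (2·8 + 7·28; 7·8 + 0·28) = (212, 56)
Ratio at component: 56 / 28 = 2.0000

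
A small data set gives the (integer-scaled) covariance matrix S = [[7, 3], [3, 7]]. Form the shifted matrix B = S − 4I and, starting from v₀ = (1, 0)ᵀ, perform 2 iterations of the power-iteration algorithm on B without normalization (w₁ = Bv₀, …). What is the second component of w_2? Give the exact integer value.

B = S − 4I has rows (3, 3); (3, 3)
w1 = Bv₀ = (3·1 + 3·0; 3·1 + 3·0) = (3, 3)
w2 = Bw1 = (3·3 + 3·3; 3·3 + 3·3) = (18, 18)
Requested component of w2: 18

18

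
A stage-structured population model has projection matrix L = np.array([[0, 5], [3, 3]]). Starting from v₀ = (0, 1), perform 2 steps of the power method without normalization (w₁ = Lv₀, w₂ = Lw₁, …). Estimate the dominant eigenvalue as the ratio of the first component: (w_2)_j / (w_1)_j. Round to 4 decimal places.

λ ≈ 3.0000

w1 = Lv₀ = (5, 3)
w2 = Lw1 = (15, 24)
Ratio at component: 15 / 5 = 3.0000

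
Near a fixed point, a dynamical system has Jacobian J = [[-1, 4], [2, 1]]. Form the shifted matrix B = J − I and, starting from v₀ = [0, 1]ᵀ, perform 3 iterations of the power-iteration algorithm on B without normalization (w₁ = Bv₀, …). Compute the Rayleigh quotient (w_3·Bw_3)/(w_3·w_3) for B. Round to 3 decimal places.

-3.600

B = J − I has rows (-2, 4); (2, 0)
w1 = Bv₀ = ((-2)·0 + 4·1; 2·0 + 0·1) = (4, 0)
w2 = Bw1 = ((-2)·4 + 4·0; 2·4 + 0·0) = (-8, 8)
w3 = Bw2 = (48, -16)
Bw3 = (-160, 96)
w3·Bw3 = -9216; w3·w3 = 2560; μ ≈ -9216/2560 = -3.600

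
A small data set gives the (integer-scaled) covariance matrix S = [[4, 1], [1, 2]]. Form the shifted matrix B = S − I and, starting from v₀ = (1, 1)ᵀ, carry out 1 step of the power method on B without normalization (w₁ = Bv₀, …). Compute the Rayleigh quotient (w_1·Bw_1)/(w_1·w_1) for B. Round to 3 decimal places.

B = S − I has rows (3, 1); (1, 1)
w1 = Bv₀ = (3·1 + 1·1; 1·1 + 1·1) = (4, 2)
Bw1 = (14, 6)
w1·Bw1 = 68; w1·w1 = 20; μ ≈ 68/20 = 3.400

3.400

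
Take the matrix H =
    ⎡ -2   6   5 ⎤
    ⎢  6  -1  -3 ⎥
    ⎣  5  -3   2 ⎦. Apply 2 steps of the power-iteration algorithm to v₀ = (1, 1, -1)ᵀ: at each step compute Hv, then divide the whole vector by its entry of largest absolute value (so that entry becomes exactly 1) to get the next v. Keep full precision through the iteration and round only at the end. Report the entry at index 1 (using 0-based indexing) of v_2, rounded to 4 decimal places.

Hv0 = (-1.00000, 8.00000, 0.00000); divide by 8.00000 → v1 = (-0.12500, 1.00000, 0.00000)
Hv1 = (6.25000, -1.75000, -3.62500); divide by 6.25000 → v2 = (1.00000, -0.28000, -0.58000)
Requested entry of v2: -14/50 = -0.2800

-0.2800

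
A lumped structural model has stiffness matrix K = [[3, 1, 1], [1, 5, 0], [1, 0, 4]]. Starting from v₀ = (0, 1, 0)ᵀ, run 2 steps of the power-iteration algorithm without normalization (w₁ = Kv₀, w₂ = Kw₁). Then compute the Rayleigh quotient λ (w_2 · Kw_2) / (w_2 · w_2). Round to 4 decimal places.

λ ≈ 5.4089

w1 = Kv₀ = (3·0 + 1·1 + 1·0; 1·0 + 5·1 + 0·0; 1·0 + 0·1 + 4·0) = (1, 5, 0)
w2 = Kw1 = (3·1 + 1·5 + 1·0; 1·1 + 5·5 + 0·0; 1·1 + 0·5 + 4·0) = (8, 26, 1)
Kw2 = (51, 138, 12)
w2·Kw2 = 8·51 + 26·138 + 1·12 = 4008; w2·w2 = 8·8 + 26·26 + 1·1 = 741
λ ≈ 4008/741 = 5.4089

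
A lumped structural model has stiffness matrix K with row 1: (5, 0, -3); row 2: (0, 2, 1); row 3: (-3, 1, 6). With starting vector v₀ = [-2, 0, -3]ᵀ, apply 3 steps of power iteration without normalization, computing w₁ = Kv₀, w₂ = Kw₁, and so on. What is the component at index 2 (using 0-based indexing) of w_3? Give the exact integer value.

-543

w1 = Kv₀ = (-1, -3, -12)
w2 = Kw1 = (31, -18, -72)
w3 = Kw2 = (371, -108, -543)
The requested component of w3 is -543.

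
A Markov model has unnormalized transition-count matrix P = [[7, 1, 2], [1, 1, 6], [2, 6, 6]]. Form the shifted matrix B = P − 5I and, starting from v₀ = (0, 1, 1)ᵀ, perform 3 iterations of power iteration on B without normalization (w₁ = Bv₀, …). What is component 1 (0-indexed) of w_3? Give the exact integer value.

B = P − 5I has rows (2, 1, 2); (1, -4, 6); (2, 6, 1)
w1 = Bv₀ = (3, 2, 7)
w2 = Bw1 = (22, 37, 25)
w3 = Bw2 = (131, 24, 291)
Requested component of w3: 24

24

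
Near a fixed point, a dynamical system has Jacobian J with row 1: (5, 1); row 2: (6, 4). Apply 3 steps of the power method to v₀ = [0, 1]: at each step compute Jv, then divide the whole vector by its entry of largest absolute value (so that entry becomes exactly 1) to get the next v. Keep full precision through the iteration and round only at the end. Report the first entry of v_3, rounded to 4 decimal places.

Jv0 = (1.00000, 4.00000); divide by 4.00000 → v1 = (0.25000, 1.00000)
Jv1 = (2.25000, 5.50000); divide by 5.50000 → v2 = (0.40909, 1.00000)
Jv2 = (3.04545, 6.45455); divide by 6.45455 → v3 = (0.47183, 1.00000)
Requested entry of v3: 67/142 = 0.4718

0.4718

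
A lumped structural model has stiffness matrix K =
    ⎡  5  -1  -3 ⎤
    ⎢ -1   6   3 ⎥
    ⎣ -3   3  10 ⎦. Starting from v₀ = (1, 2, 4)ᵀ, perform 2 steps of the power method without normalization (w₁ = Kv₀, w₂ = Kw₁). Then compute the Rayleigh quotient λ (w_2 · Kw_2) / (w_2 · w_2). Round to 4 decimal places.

w1 = Kv₀ = (-9, 23, 43)
w2 = Kw1 = (-197, 276, 526)
Kw2 = (-2839, 3431, 6679)
w2·Kw2 = (-197)·(-2839) + 276·3431 + 526·6679 = 5019393; w2·w2 = (-197)·(-197) + 276·276 + 526·526 = 391661
λ ≈ 5019393/391661 = 12.8157

λ ≈ 12.8157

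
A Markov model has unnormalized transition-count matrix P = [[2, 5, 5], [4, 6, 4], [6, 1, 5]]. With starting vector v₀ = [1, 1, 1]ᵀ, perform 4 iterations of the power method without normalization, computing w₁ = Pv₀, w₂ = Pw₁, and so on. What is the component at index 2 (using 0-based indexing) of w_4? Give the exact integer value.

w1 = Pv₀ = (2·1 + 5·1 + 5·1; 4·1 + 6·1 + 4·1; 6·1 + 1·1 + 5·1) = (12, 14, 12)
w2 = Pw1 = (2·12 + 5·14 + 5·12; 4·12 + 6·14 + 4·12; 6·12 + 1·14 + 5·12) = (154, 180, 146)
w3 = Pw2 = (1938, 2280, 1834)
w4 = Pw3 = (24446, 28768, 23078)
The requested component of w4 is 23078.

23078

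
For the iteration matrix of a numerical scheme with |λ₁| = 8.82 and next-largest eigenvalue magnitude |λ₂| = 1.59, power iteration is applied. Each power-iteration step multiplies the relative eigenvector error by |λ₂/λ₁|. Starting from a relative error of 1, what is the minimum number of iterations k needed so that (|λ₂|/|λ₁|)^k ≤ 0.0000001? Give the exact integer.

10

|λ₂/λ₁| = 1.59/8.82 = 0.18027
Need k ≥ ln(0.0000001) / ln(0.18027) = -16.1181 / -1.7133 ≈ 9.408
Smallest integer k satisfying the bound: 10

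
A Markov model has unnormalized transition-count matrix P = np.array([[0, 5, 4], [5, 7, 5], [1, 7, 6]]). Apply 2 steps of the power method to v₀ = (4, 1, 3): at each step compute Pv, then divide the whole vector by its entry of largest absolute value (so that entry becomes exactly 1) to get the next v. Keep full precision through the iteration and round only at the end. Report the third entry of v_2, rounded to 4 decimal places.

Pv0 = (17.00000, 42.00000, 29.00000); divide by 42.00000 → v1 = (0.40476, 1.00000, 0.69048)
Pv1 = (7.76190, 12.47619, 11.54762); divide by 12.47619 → v2 = (0.62214, 1.00000, 0.92557)
Requested entry of v2: 485/524 = 0.9256

0.9256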